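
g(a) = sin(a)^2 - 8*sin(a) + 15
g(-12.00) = 11.00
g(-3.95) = 9.74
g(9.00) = 11.87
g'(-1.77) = 1.97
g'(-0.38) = -8.12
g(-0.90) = 21.88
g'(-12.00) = -5.85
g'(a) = 2*sin(a)*cos(a) - 8*cos(a)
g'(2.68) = 6.37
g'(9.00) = 6.54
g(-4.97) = 8.20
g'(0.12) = -7.70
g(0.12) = 14.06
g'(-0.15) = -8.21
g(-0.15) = 16.22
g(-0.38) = 18.10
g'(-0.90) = -5.95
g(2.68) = 11.64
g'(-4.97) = -1.55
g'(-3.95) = 4.53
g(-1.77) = 23.80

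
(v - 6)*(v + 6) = v^2 - 36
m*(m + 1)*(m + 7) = m^3 + 8*m^2 + 7*m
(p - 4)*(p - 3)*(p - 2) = p^3 - 9*p^2 + 26*p - 24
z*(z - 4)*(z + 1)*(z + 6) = z^4 + 3*z^3 - 22*z^2 - 24*z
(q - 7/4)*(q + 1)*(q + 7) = q^3 + 25*q^2/4 - 7*q - 49/4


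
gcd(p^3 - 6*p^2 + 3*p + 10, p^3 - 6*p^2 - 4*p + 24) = p - 2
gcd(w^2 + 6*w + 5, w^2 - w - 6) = 1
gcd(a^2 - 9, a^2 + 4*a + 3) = a + 3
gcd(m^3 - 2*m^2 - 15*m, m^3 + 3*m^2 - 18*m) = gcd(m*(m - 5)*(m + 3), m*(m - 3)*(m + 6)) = m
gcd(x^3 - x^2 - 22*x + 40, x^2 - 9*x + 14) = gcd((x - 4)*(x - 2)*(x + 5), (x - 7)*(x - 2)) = x - 2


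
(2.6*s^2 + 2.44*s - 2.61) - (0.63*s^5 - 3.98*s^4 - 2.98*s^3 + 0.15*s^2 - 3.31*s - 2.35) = -0.63*s^5 + 3.98*s^4 + 2.98*s^3 + 2.45*s^2 + 5.75*s - 0.26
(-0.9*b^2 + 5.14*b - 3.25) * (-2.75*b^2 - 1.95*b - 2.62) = 2.475*b^4 - 12.38*b^3 + 1.2725*b^2 - 7.1293*b + 8.515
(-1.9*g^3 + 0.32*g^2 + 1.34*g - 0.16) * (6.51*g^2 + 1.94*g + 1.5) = -12.369*g^5 - 1.6028*g^4 + 6.4942*g^3 + 2.038*g^2 + 1.6996*g - 0.24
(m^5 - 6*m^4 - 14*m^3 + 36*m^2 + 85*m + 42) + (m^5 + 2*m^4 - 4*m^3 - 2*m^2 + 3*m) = 2*m^5 - 4*m^4 - 18*m^3 + 34*m^2 + 88*m + 42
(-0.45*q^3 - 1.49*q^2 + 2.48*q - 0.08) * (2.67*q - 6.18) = -1.2015*q^4 - 1.1973*q^3 + 15.8298*q^2 - 15.54*q + 0.4944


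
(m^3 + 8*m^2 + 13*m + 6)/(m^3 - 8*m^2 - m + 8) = (m^2 + 7*m + 6)/(m^2 - 9*m + 8)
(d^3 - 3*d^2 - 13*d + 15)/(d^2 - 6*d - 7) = (-d^3 + 3*d^2 + 13*d - 15)/(-d^2 + 6*d + 7)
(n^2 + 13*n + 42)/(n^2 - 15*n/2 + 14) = 2*(n^2 + 13*n + 42)/(2*n^2 - 15*n + 28)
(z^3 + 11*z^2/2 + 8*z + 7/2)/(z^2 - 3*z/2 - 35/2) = (z^2 + 2*z + 1)/(z - 5)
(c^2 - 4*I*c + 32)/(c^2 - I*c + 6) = (c^2 - 4*I*c + 32)/(c^2 - I*c + 6)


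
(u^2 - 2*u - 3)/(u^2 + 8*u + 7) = (u - 3)/(u + 7)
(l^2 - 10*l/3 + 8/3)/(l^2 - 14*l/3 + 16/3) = (3*l - 4)/(3*l - 8)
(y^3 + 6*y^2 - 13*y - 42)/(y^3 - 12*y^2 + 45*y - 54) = (y^2 + 9*y + 14)/(y^2 - 9*y + 18)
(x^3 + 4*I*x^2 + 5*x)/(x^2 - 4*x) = (x^2 + 4*I*x + 5)/(x - 4)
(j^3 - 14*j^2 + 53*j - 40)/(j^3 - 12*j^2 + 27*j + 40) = (j - 1)/(j + 1)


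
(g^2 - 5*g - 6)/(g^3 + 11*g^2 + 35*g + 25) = (g - 6)/(g^2 + 10*g + 25)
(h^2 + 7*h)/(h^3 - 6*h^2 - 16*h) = (h + 7)/(h^2 - 6*h - 16)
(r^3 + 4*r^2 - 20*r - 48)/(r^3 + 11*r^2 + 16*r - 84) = (r^2 - 2*r - 8)/(r^2 + 5*r - 14)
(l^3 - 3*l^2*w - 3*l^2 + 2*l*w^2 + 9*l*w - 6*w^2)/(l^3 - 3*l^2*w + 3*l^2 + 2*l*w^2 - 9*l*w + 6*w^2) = (l - 3)/(l + 3)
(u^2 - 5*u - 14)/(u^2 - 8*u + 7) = (u + 2)/(u - 1)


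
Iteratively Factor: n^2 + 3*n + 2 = (n + 2)*(n + 1)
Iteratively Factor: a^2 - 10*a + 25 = (a - 5)*(a - 5)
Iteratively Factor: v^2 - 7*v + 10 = (v - 5)*(v - 2)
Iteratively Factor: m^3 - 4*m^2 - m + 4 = (m - 1)*(m^2 - 3*m - 4) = (m - 4)*(m - 1)*(m + 1)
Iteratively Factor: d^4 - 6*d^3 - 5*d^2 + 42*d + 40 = (d - 5)*(d^3 - d^2 - 10*d - 8) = (d - 5)*(d - 4)*(d^2 + 3*d + 2) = (d - 5)*(d - 4)*(d + 1)*(d + 2)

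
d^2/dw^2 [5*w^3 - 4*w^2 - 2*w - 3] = 30*w - 8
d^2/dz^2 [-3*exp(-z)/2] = -3*exp(-z)/2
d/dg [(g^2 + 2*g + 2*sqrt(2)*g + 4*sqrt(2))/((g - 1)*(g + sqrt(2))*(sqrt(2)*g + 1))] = (-sqrt(2)*g^4 - 8*g^3 - 4*sqrt(2)*g^3 - 29*g^2 - 3*sqrt(2)*g^2 - 26*sqrt(2)*g + 16*g - 12 + 10*sqrt(2))/(2*g^6 - 4*g^5 + 6*sqrt(2)*g^5 - 12*sqrt(2)*g^4 + 15*g^4 - 26*g^3 + 12*sqrt(2)*g^3 - 12*sqrt(2)*g^2 + 15*g^2 - 4*g + 6*sqrt(2)*g + 2)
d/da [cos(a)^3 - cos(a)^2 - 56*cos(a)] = (-3*cos(a)^2 + 2*cos(a) + 56)*sin(a)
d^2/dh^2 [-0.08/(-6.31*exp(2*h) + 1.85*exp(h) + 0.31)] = ((0.148 - 2.0192*exp(h))*(-6.31*exp(2*h) + 1.85*exp(h) + 0.31) - 0.08*(12.62*exp(h) - 1.85)*(25.24*exp(h) - 3.7)*exp(h))*exp(h)/(-6.31*exp(2*h) + 1.85*exp(h) + 0.31)^3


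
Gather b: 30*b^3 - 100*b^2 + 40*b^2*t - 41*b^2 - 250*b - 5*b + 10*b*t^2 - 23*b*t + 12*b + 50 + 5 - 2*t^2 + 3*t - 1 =30*b^3 + b^2*(40*t - 141) + b*(10*t^2 - 23*t - 243) - 2*t^2 + 3*t + 54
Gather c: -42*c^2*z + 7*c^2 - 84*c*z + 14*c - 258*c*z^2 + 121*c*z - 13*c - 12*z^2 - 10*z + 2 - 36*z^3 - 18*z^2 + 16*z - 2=c^2*(7 - 42*z) + c*(-258*z^2 + 37*z + 1) - 36*z^3 - 30*z^2 + 6*z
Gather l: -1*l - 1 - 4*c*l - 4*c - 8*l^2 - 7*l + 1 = -4*c - 8*l^2 + l*(-4*c - 8)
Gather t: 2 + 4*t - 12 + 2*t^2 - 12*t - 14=2*t^2 - 8*t - 24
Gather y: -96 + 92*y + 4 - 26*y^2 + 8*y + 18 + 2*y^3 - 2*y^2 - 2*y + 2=2*y^3 - 28*y^2 + 98*y - 72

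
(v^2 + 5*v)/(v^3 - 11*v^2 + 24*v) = (v + 5)/(v^2 - 11*v + 24)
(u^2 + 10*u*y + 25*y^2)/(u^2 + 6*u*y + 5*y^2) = (u + 5*y)/(u + y)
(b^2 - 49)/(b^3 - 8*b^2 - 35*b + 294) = (b + 7)/(b^2 - b - 42)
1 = 1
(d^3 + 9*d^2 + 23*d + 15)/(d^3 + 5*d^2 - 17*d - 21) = (d^2 + 8*d + 15)/(d^2 + 4*d - 21)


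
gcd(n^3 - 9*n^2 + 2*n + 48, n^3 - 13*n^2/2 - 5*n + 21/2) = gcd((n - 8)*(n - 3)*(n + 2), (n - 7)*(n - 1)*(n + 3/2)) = 1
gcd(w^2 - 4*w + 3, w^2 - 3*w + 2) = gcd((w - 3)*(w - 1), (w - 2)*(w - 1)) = w - 1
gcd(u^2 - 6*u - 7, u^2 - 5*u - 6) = u + 1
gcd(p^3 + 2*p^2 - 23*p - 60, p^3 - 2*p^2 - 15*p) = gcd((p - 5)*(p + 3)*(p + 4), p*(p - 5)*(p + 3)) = p^2 - 2*p - 15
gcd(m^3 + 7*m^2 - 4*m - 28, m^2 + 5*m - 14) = m^2 + 5*m - 14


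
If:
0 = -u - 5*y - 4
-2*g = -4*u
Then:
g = -10*y - 8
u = -5*y - 4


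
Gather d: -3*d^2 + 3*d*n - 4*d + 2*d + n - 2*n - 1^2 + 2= -3*d^2 + d*(3*n - 2) - n + 1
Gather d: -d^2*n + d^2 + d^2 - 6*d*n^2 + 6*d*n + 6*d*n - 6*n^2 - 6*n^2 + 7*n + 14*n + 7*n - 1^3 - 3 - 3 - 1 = d^2*(2 - n) + d*(-6*n^2 + 12*n) - 12*n^2 + 28*n - 8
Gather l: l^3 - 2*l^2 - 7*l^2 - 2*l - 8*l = l^3 - 9*l^2 - 10*l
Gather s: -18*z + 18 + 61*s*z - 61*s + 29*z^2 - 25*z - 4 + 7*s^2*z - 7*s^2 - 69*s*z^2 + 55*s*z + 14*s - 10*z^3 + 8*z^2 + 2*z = s^2*(7*z - 7) + s*(-69*z^2 + 116*z - 47) - 10*z^3 + 37*z^2 - 41*z + 14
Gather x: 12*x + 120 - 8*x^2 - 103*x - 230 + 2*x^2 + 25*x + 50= -6*x^2 - 66*x - 60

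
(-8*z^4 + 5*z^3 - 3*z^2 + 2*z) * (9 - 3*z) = 24*z^5 - 87*z^4 + 54*z^3 - 33*z^2 + 18*z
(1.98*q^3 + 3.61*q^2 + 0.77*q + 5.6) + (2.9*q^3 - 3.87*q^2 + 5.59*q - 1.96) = 4.88*q^3 - 0.26*q^2 + 6.36*q + 3.64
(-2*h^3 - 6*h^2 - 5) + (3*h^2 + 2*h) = -2*h^3 - 3*h^2 + 2*h - 5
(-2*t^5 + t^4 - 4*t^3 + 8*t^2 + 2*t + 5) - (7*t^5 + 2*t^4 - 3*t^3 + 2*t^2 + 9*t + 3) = -9*t^5 - t^4 - t^3 + 6*t^2 - 7*t + 2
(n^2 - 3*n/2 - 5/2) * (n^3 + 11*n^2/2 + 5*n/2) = n^5 + 4*n^4 - 33*n^3/4 - 35*n^2/2 - 25*n/4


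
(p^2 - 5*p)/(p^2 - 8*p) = (p - 5)/(p - 8)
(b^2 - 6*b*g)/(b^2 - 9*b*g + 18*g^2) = b/(b - 3*g)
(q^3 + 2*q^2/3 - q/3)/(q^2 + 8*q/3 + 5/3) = q*(3*q - 1)/(3*q + 5)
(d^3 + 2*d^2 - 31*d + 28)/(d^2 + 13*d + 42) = (d^2 - 5*d + 4)/(d + 6)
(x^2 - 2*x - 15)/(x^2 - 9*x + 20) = (x + 3)/(x - 4)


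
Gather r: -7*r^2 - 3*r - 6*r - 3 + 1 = -7*r^2 - 9*r - 2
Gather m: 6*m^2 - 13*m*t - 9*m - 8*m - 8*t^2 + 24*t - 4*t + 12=6*m^2 + m*(-13*t - 17) - 8*t^2 + 20*t + 12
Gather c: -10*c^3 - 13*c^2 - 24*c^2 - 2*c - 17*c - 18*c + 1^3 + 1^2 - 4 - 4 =-10*c^3 - 37*c^2 - 37*c - 6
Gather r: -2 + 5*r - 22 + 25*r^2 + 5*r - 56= 25*r^2 + 10*r - 80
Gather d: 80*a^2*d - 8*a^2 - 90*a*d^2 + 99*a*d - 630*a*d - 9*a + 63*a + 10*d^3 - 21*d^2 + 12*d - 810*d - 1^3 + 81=-8*a^2 + 54*a + 10*d^3 + d^2*(-90*a - 21) + d*(80*a^2 - 531*a - 798) + 80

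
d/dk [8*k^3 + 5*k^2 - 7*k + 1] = 24*k^2 + 10*k - 7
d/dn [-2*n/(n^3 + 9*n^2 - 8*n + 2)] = 2*(2*n^3 + 9*n^2 - 2)/(n^6 + 18*n^5 + 65*n^4 - 140*n^3 + 100*n^2 - 32*n + 4)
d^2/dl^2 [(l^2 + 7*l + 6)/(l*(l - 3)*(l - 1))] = 2*(l^6 + 21*l^5 - 57*l^4 - 89*l^3 + 342*l^2 - 216*l + 54)/(l^3*(l^6 - 12*l^5 + 57*l^4 - 136*l^3 + 171*l^2 - 108*l + 27))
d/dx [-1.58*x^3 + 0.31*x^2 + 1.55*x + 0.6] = -4.74*x^2 + 0.62*x + 1.55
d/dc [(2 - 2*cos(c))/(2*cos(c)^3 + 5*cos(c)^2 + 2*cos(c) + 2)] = 8*(-4*cos(c)^3 + cos(c)^2 + 10*cos(c) + 4)*sin(c)/(7*cos(c) + 5*cos(2*c) + cos(3*c) + 9)^2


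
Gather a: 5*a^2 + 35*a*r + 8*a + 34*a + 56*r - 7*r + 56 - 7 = 5*a^2 + a*(35*r + 42) + 49*r + 49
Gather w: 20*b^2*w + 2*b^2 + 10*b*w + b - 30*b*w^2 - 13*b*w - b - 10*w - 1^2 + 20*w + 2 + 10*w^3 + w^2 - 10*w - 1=2*b^2 + 10*w^3 + w^2*(1 - 30*b) + w*(20*b^2 - 3*b)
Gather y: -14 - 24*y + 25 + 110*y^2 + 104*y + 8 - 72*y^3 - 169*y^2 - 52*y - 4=-72*y^3 - 59*y^2 + 28*y + 15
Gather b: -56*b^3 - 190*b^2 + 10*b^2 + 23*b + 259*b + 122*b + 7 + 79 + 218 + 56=-56*b^3 - 180*b^2 + 404*b + 360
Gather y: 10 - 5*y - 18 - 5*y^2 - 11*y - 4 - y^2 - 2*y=-6*y^2 - 18*y - 12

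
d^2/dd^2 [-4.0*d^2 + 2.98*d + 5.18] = -8.00000000000000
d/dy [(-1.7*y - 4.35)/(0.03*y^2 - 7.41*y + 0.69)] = (0.051*y^2 + 0.260999999999999*y - 33.4065)/(0.0009*y^4 - 0.4446*y^3 + 54.9495*y^2 - 10.2258*y + 0.4761)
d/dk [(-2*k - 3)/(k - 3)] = 9/(k - 3)^2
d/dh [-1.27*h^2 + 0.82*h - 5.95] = 0.82 - 2.54*h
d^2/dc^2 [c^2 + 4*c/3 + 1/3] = 2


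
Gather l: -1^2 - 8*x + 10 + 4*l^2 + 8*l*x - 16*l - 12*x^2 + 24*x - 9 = 4*l^2 + l*(8*x - 16) - 12*x^2 + 16*x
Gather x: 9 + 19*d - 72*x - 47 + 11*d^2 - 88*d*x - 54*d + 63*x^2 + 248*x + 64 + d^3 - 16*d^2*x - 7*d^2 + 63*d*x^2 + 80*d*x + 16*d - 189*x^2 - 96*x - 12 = d^3 + 4*d^2 - 19*d + x^2*(63*d - 126) + x*(-16*d^2 - 8*d + 80) + 14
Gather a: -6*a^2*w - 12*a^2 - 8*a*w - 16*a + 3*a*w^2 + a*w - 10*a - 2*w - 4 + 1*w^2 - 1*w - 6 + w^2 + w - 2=a^2*(-6*w - 12) + a*(3*w^2 - 7*w - 26) + 2*w^2 - 2*w - 12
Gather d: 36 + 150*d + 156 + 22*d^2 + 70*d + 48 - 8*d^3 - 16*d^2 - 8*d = -8*d^3 + 6*d^2 + 212*d + 240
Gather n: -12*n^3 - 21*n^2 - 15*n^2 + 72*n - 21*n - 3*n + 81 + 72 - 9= -12*n^3 - 36*n^2 + 48*n + 144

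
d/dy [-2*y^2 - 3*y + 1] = -4*y - 3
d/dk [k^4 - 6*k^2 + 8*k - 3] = 4*k^3 - 12*k + 8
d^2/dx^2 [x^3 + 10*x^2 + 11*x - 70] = 6*x + 20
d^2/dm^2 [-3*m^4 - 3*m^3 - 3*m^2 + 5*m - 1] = -36*m^2 - 18*m - 6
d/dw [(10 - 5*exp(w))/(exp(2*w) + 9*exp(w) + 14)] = 5*((exp(w) - 2)*(2*exp(w) + 9) - exp(2*w) - 9*exp(w) - 14)*exp(w)/(exp(2*w) + 9*exp(w) + 14)^2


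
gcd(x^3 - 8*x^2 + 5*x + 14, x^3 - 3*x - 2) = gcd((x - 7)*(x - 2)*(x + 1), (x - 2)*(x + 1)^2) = x^2 - x - 2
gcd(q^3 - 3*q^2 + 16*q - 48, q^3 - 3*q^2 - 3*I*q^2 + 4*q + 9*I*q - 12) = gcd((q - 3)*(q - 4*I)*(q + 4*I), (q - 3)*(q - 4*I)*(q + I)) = q^2 + q*(-3 - 4*I) + 12*I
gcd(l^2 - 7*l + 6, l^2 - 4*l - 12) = l - 6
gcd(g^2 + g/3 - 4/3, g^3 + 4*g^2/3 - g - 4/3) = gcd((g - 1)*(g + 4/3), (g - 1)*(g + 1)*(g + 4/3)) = g^2 + g/3 - 4/3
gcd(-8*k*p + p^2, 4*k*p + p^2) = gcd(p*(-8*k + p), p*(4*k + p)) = p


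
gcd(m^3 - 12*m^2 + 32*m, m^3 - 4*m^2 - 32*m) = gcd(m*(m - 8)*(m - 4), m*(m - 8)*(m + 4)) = m^2 - 8*m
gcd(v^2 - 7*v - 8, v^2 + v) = v + 1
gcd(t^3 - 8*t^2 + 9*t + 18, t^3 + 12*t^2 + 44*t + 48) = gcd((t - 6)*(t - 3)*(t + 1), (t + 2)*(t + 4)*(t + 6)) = 1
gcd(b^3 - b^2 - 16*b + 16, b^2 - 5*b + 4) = b^2 - 5*b + 4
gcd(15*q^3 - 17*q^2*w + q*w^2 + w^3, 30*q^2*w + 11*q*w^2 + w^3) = 5*q + w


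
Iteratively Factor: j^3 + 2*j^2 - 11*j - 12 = (j + 4)*(j^2 - 2*j - 3) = (j + 1)*(j + 4)*(j - 3)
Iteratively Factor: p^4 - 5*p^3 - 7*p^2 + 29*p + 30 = (p - 5)*(p^3 - 7*p - 6) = (p - 5)*(p + 2)*(p^2 - 2*p - 3) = (p - 5)*(p + 1)*(p + 2)*(p - 3)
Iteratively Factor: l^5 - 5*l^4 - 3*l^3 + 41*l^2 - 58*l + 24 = (l - 4)*(l^4 - l^3 - 7*l^2 + 13*l - 6) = (l - 4)*(l - 1)*(l^3 - 7*l + 6) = (l - 4)*(l - 1)^2*(l^2 + l - 6) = (l - 4)*(l - 1)^2*(l + 3)*(l - 2)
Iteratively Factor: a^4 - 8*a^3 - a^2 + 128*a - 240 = (a - 5)*(a^3 - 3*a^2 - 16*a + 48) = (a - 5)*(a - 3)*(a^2 - 16) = (a - 5)*(a - 3)*(a + 4)*(a - 4)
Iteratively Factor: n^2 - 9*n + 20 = (n - 5)*(n - 4)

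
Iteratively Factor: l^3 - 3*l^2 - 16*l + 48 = (l - 3)*(l^2 - 16) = (l - 4)*(l - 3)*(l + 4)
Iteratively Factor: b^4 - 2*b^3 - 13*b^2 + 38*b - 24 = (b - 2)*(b^3 - 13*b + 12) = (b - 3)*(b - 2)*(b^2 + 3*b - 4) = (b - 3)*(b - 2)*(b - 1)*(b + 4)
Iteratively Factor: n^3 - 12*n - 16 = (n + 2)*(n^2 - 2*n - 8) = (n + 2)^2*(n - 4)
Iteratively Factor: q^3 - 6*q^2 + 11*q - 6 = (q - 3)*(q^2 - 3*q + 2) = (q - 3)*(q - 2)*(q - 1)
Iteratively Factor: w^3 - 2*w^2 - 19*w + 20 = (w + 4)*(w^2 - 6*w + 5) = (w - 5)*(w + 4)*(w - 1)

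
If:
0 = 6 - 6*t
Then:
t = 1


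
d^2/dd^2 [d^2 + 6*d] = 2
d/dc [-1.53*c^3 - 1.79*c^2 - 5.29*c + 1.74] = -4.59*c^2 - 3.58*c - 5.29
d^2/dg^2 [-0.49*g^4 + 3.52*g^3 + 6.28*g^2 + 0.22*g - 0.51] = -5.88*g^2 + 21.12*g + 12.56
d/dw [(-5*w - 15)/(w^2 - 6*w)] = 5*(w^2 + 6*w - 18)/(w^2*(w^2 - 12*w + 36))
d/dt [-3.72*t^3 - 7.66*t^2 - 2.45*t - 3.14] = -11.16*t^2 - 15.32*t - 2.45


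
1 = 1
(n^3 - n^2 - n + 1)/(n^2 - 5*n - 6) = (n^2 - 2*n + 1)/(n - 6)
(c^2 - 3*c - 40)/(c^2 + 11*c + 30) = (c - 8)/(c + 6)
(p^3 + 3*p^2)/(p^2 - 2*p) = p*(p + 3)/(p - 2)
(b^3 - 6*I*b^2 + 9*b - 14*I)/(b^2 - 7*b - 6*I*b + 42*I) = (b^3 - 6*I*b^2 + 9*b - 14*I)/(b^2 - 7*b - 6*I*b + 42*I)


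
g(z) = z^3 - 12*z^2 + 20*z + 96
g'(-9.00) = 479.00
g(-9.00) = -1785.00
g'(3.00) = -25.00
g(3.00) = 75.00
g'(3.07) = -25.41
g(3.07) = 73.24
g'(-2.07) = 82.53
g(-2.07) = -5.69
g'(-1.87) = 75.37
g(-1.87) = 10.10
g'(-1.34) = 57.55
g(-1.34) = 45.25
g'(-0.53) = 33.56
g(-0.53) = 81.88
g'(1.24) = -5.15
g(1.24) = 104.26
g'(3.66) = -27.65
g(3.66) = 57.48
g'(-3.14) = 124.94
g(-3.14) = -116.07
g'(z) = 3*z^2 - 24*z + 20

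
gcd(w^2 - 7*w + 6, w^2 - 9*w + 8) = w - 1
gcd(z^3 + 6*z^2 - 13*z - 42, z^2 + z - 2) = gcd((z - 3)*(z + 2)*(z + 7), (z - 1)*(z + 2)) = z + 2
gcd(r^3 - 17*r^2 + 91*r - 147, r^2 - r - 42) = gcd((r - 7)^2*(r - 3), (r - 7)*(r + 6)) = r - 7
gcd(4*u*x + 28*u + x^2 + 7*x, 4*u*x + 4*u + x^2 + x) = 4*u + x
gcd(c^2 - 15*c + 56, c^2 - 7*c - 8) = c - 8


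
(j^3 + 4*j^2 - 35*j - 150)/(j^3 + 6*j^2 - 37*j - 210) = (j + 5)/(j + 7)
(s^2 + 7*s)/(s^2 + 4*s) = (s + 7)/(s + 4)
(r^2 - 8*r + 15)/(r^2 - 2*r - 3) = (r - 5)/(r + 1)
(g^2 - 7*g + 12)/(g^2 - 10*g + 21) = (g - 4)/(g - 7)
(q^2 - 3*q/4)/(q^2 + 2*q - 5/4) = q*(4*q - 3)/(4*q^2 + 8*q - 5)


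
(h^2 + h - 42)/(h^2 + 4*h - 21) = (h - 6)/(h - 3)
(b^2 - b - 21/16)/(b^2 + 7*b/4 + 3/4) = (b - 7/4)/(b + 1)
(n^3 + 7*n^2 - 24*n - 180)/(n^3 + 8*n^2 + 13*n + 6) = (n^2 + n - 30)/(n^2 + 2*n + 1)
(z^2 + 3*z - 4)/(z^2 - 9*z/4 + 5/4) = 4*(z + 4)/(4*z - 5)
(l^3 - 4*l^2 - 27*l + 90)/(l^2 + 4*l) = (l^3 - 4*l^2 - 27*l + 90)/(l*(l + 4))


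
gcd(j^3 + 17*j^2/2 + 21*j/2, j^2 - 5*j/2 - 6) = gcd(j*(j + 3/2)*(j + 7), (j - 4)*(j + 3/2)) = j + 3/2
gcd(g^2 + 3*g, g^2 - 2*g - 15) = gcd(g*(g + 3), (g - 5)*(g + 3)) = g + 3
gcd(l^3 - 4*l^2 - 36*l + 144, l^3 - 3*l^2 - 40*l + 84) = l + 6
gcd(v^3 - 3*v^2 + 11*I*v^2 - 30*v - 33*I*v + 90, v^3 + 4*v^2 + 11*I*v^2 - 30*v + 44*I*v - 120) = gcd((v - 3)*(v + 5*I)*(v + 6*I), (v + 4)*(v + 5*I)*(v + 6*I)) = v^2 + 11*I*v - 30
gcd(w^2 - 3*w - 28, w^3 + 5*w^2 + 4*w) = w + 4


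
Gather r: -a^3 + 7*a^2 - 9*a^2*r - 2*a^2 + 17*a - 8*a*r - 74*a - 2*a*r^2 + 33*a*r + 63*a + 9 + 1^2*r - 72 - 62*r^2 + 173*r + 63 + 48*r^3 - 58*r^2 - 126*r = -a^3 + 5*a^2 + 6*a + 48*r^3 + r^2*(-2*a - 120) + r*(-9*a^2 + 25*a + 48)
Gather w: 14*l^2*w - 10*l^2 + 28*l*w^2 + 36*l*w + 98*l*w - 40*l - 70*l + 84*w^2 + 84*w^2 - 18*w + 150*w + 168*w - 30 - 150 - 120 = -10*l^2 - 110*l + w^2*(28*l + 168) + w*(14*l^2 + 134*l + 300) - 300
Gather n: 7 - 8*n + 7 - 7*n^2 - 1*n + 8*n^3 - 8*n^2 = 8*n^3 - 15*n^2 - 9*n + 14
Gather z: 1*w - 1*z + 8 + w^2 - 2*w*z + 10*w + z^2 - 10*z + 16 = w^2 + 11*w + z^2 + z*(-2*w - 11) + 24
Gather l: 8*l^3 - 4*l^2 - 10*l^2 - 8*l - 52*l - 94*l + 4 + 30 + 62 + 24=8*l^3 - 14*l^2 - 154*l + 120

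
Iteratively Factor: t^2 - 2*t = (t - 2)*(t)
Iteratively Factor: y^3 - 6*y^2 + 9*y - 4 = (y - 1)*(y^2 - 5*y + 4) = (y - 4)*(y - 1)*(y - 1)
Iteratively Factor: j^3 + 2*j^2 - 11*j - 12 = (j + 1)*(j^2 + j - 12) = (j + 1)*(j + 4)*(j - 3)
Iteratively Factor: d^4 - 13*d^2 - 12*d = (d - 4)*(d^3 + 4*d^2 + 3*d) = (d - 4)*(d + 3)*(d^2 + d) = d*(d - 4)*(d + 3)*(d + 1)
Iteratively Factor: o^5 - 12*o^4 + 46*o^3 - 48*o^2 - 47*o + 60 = (o - 1)*(o^4 - 11*o^3 + 35*o^2 - 13*o - 60) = (o - 3)*(o - 1)*(o^3 - 8*o^2 + 11*o + 20) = (o - 4)*(o - 3)*(o - 1)*(o^2 - 4*o - 5) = (o - 4)*(o - 3)*(o - 1)*(o + 1)*(o - 5)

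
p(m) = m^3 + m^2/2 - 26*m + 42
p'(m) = 3*m^2 + m - 26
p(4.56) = 28.66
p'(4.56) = 40.94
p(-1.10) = 69.87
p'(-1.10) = -23.47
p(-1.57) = 80.18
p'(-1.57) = -20.18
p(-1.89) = 86.17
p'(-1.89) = -17.17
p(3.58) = 1.21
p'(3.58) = 16.03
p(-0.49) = 54.74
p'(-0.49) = -25.77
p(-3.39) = 96.93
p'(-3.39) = 5.09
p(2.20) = -2.13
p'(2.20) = -9.28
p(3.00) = -4.50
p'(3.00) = 4.00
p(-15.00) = -2830.50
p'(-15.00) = 634.00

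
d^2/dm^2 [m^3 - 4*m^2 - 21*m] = 6*m - 8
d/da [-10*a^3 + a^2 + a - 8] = -30*a^2 + 2*a + 1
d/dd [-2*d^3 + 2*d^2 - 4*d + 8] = -6*d^2 + 4*d - 4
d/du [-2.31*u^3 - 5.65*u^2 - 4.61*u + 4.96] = -6.93*u^2 - 11.3*u - 4.61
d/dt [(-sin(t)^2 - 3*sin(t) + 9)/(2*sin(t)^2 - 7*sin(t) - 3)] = (13*sin(t)^2 - 30*sin(t) + 72)*cos(t)/(2*sin(t)^2 - 7*sin(t) - 3)^2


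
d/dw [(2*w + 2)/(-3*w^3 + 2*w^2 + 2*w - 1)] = 2*(6*w^3 + 7*w^2 - 4*w - 3)/(9*w^6 - 12*w^5 - 8*w^4 + 14*w^3 - 4*w + 1)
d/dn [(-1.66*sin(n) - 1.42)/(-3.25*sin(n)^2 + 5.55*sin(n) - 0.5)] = (-5.395*sin(n)^2 - 9.23*sin(n) + 8.711)*cos(n)/(10.5625*sin(n)^4 - 36.075*sin(n)^3 + 34.0525*sin(n)^2 - 5.55*sin(n) + 0.25)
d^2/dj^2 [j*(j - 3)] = 2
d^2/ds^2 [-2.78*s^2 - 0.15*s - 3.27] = -5.56000000000000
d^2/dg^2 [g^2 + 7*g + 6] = 2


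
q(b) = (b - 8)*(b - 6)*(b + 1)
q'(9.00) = 43.00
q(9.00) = 30.00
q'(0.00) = 34.00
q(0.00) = 48.00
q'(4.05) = -22.09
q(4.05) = 38.90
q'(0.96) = 11.80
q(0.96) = 69.54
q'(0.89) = 13.24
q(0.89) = 68.67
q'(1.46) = 2.43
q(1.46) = 73.04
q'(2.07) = -6.97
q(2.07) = 71.55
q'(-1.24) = 70.85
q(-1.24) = -16.06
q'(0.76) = 15.97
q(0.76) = 66.77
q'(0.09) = 31.68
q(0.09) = 50.96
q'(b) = (b - 8)*(b - 6) + (b - 8)*(b + 1) + (b - 6)*(b + 1)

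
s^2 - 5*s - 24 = (s - 8)*(s + 3)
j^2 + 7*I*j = j*(j + 7*I)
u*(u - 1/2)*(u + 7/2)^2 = u^4 + 13*u^3/2 + 35*u^2/4 - 49*u/8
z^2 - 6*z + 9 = (z - 3)^2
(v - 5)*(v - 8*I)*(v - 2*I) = v^3 - 5*v^2 - 10*I*v^2 - 16*v + 50*I*v + 80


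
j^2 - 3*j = j*(j - 3)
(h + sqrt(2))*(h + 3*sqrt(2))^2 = h^3 + 7*sqrt(2)*h^2 + 30*h + 18*sqrt(2)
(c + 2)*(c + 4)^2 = c^3 + 10*c^2 + 32*c + 32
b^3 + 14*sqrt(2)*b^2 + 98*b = b*(b + 7*sqrt(2))^2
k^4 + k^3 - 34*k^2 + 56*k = k*(k - 4)*(k - 2)*(k + 7)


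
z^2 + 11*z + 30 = (z + 5)*(z + 6)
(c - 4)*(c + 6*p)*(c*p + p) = c^3*p + 6*c^2*p^2 - 3*c^2*p - 18*c*p^2 - 4*c*p - 24*p^2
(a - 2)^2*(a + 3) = a^3 - a^2 - 8*a + 12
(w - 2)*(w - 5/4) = w^2 - 13*w/4 + 5/2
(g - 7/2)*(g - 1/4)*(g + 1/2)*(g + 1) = g^4 - 9*g^3/4 - 17*g^2/4 - 9*g/16 + 7/16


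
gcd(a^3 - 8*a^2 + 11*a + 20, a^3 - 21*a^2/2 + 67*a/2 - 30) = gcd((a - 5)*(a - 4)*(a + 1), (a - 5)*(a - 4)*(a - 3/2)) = a^2 - 9*a + 20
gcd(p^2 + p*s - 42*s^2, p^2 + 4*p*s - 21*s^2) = p + 7*s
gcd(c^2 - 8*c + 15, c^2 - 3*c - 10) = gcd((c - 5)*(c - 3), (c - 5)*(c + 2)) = c - 5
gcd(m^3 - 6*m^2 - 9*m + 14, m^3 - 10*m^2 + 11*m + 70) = m^2 - 5*m - 14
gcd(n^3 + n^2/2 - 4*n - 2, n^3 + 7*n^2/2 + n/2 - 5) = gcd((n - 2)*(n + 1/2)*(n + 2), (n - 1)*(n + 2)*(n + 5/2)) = n + 2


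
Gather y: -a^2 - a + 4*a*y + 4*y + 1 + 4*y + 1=-a^2 - a + y*(4*a + 8) + 2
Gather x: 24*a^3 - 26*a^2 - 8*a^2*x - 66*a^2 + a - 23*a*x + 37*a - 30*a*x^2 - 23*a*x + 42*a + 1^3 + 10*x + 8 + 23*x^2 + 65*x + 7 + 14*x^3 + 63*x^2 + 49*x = 24*a^3 - 92*a^2 + 80*a + 14*x^3 + x^2*(86 - 30*a) + x*(-8*a^2 - 46*a + 124) + 16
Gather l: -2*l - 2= -2*l - 2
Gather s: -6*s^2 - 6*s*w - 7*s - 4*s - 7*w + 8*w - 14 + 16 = -6*s^2 + s*(-6*w - 11) + w + 2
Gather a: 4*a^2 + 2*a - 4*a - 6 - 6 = 4*a^2 - 2*a - 12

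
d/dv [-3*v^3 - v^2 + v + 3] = -9*v^2 - 2*v + 1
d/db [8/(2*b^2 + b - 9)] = 8*(-4*b - 1)/(2*b^2 + b - 9)^2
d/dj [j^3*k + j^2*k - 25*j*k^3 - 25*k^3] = k*(3*j^2 + 2*j - 25*k^2)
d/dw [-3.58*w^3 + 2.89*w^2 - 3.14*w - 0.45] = -10.74*w^2 + 5.78*w - 3.14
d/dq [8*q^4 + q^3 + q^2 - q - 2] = 32*q^3 + 3*q^2 + 2*q - 1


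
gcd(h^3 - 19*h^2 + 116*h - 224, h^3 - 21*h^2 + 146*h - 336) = h^2 - 15*h + 56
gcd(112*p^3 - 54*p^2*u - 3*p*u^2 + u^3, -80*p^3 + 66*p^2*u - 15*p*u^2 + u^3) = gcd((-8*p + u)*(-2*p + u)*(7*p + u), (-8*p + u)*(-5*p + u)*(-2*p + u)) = 16*p^2 - 10*p*u + u^2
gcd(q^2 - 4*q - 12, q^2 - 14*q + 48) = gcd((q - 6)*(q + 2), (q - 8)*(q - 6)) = q - 6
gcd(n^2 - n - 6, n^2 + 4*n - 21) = n - 3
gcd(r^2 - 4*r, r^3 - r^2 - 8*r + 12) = 1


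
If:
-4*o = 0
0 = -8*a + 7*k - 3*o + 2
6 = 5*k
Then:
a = 13/10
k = 6/5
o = 0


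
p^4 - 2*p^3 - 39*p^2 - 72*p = p*(p - 8)*(p + 3)^2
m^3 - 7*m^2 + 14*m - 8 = (m - 4)*(m - 2)*(m - 1)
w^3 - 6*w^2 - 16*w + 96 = (w - 6)*(w - 4)*(w + 4)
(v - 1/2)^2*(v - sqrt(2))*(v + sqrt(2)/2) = v^4 - v^3 - sqrt(2)*v^3/2 - 3*v^2/4 + sqrt(2)*v^2/2 - sqrt(2)*v/8 + v - 1/4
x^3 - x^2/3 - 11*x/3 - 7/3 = (x - 7/3)*(x + 1)^2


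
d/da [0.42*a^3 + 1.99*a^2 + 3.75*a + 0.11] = 1.26*a^2 + 3.98*a + 3.75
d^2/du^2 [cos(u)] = -cos(u)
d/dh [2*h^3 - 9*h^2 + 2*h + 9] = 6*h^2 - 18*h + 2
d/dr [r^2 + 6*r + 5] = 2*r + 6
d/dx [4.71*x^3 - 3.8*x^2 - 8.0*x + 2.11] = 14.13*x^2 - 7.6*x - 8.0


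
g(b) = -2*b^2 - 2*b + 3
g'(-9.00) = 34.00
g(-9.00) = -141.00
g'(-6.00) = 22.00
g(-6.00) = -57.00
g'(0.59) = -4.36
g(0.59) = 1.12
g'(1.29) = -7.16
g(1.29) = -2.91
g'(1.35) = -7.40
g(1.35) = -3.34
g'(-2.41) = 7.64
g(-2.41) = -3.80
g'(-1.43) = 3.72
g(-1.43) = 1.77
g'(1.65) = -8.60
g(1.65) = -5.74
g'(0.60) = -4.40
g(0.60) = 1.08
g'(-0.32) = -0.72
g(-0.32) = 3.44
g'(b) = -4*b - 2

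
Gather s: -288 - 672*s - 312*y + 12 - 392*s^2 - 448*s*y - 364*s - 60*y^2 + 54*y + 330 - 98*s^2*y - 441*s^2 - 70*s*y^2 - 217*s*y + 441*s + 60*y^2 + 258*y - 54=s^2*(-98*y - 833) + s*(-70*y^2 - 665*y - 595)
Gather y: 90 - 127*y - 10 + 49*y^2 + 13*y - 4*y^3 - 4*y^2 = -4*y^3 + 45*y^2 - 114*y + 80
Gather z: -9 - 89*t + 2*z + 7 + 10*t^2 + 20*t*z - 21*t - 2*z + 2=10*t^2 + 20*t*z - 110*t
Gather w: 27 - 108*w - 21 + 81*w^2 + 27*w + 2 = 81*w^2 - 81*w + 8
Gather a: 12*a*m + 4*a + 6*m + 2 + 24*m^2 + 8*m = a*(12*m + 4) + 24*m^2 + 14*m + 2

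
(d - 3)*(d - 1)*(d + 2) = d^3 - 2*d^2 - 5*d + 6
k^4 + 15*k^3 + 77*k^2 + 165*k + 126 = (k + 2)*(k + 3)^2*(k + 7)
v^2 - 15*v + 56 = (v - 8)*(v - 7)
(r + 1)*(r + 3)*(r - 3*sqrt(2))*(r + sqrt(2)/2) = r^4 - 5*sqrt(2)*r^3/2 + 4*r^3 - 10*sqrt(2)*r^2 - 12*r - 15*sqrt(2)*r/2 - 9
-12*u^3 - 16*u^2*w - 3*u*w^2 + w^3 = (-6*u + w)*(u + w)*(2*u + w)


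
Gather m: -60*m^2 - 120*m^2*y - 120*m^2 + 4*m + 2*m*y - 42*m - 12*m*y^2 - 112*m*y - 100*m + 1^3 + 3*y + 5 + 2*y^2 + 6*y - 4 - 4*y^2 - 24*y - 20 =m^2*(-120*y - 180) + m*(-12*y^2 - 110*y - 138) - 2*y^2 - 15*y - 18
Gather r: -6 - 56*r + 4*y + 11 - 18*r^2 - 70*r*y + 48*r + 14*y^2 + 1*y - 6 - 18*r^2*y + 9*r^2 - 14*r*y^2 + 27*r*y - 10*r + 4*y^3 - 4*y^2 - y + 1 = r^2*(-18*y - 9) + r*(-14*y^2 - 43*y - 18) + 4*y^3 + 10*y^2 + 4*y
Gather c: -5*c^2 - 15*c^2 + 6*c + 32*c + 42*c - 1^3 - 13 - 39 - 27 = -20*c^2 + 80*c - 80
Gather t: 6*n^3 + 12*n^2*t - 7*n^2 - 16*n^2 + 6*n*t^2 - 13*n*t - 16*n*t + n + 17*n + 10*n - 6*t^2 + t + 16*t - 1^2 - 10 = 6*n^3 - 23*n^2 + 28*n + t^2*(6*n - 6) + t*(12*n^2 - 29*n + 17) - 11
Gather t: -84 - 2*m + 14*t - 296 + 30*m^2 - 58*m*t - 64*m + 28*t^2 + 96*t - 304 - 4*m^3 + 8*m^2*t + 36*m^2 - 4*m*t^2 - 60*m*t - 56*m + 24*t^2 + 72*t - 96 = -4*m^3 + 66*m^2 - 122*m + t^2*(52 - 4*m) + t*(8*m^2 - 118*m + 182) - 780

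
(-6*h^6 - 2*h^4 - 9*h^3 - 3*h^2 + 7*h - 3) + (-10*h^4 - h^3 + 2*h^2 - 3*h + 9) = -6*h^6 - 12*h^4 - 10*h^3 - h^2 + 4*h + 6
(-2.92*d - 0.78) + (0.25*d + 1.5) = 0.72 - 2.67*d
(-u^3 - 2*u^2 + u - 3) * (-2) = 2*u^3 + 4*u^2 - 2*u + 6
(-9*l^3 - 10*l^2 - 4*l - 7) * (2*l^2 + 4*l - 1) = -18*l^5 - 56*l^4 - 39*l^3 - 20*l^2 - 24*l + 7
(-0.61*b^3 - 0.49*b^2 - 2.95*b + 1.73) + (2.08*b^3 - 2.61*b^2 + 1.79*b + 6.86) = 1.47*b^3 - 3.1*b^2 - 1.16*b + 8.59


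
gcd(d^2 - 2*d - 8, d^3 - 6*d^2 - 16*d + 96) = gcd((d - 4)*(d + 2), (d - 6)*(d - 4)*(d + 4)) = d - 4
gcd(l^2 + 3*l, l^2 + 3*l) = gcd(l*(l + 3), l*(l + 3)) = l^2 + 3*l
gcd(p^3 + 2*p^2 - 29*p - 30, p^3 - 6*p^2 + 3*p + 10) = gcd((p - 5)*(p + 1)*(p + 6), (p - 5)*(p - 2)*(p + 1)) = p^2 - 4*p - 5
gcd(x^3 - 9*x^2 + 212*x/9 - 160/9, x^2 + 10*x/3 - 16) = x - 8/3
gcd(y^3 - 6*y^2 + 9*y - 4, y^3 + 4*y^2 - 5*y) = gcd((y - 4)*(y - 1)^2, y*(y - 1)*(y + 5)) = y - 1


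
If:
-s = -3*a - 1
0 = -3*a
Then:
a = 0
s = 1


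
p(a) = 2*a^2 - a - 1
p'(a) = 4*a - 1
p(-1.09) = 2.47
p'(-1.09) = -5.36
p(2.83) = 12.19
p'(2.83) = 10.32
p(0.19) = -1.12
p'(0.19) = -0.24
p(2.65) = 10.40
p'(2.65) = 9.60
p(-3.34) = 24.65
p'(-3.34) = -14.36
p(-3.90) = 33.32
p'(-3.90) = -16.60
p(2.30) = 7.28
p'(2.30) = 8.20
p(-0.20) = -0.72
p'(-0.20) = -1.80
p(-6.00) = 77.00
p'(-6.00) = -25.00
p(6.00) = 65.00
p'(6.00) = 23.00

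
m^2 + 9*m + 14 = (m + 2)*(m + 7)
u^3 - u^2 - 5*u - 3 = (u - 3)*(u + 1)^2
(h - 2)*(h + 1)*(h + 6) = h^3 + 5*h^2 - 8*h - 12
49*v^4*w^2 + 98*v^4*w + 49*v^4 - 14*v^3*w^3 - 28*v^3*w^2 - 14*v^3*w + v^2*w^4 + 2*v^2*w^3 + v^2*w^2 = (-7*v + w)^2*(v*w + v)^2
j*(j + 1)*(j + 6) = j^3 + 7*j^2 + 6*j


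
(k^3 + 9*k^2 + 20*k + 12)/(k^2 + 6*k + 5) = (k^2 + 8*k + 12)/(k + 5)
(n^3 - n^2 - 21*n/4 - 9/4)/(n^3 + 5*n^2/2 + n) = (2*n^2 - 3*n - 9)/(2*n*(n + 2))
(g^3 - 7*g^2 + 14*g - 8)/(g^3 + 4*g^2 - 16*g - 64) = (g^2 - 3*g + 2)/(g^2 + 8*g + 16)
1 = 1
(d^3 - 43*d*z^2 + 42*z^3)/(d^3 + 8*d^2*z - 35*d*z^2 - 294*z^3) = (d - z)/(d + 7*z)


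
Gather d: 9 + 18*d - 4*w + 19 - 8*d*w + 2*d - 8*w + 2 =d*(20 - 8*w) - 12*w + 30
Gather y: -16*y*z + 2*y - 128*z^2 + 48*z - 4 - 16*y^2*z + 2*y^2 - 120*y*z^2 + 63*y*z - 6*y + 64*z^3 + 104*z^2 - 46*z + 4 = y^2*(2 - 16*z) + y*(-120*z^2 + 47*z - 4) + 64*z^3 - 24*z^2 + 2*z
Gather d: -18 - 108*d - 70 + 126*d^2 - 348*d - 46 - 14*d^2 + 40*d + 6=112*d^2 - 416*d - 128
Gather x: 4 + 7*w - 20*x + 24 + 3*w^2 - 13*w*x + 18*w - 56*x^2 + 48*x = 3*w^2 + 25*w - 56*x^2 + x*(28 - 13*w) + 28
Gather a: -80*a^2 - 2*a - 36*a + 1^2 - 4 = -80*a^2 - 38*a - 3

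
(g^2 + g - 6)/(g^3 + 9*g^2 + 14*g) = (g^2 + g - 6)/(g*(g^2 + 9*g + 14))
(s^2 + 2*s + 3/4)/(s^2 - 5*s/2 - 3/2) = (s + 3/2)/(s - 3)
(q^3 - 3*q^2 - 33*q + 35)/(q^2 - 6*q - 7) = (q^2 + 4*q - 5)/(q + 1)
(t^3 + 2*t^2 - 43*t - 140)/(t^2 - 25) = (t^2 - 3*t - 28)/(t - 5)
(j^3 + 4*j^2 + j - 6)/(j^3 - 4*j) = (j^2 + 2*j - 3)/(j*(j - 2))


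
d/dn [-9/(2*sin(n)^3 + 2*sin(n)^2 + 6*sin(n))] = 9*(3*cos(n) + 2/tan(n) + 3*cos(n)/sin(n)^2)/(2*(sin(n)^2 + sin(n) + 3)^2)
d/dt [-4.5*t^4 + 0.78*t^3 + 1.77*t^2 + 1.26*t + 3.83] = -18.0*t^3 + 2.34*t^2 + 3.54*t + 1.26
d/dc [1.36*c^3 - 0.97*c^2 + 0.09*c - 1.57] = 4.08*c^2 - 1.94*c + 0.09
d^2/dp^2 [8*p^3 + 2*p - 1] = 48*p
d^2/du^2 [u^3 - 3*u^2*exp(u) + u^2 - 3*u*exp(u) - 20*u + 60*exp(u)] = -3*u^2*exp(u) - 15*u*exp(u) + 6*u + 48*exp(u) + 2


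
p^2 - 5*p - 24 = (p - 8)*(p + 3)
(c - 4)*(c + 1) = c^2 - 3*c - 4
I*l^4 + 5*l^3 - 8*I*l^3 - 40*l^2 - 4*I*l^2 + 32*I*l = l*(l - 8)*(l - 4*I)*(I*l + 1)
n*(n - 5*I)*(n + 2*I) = n^3 - 3*I*n^2 + 10*n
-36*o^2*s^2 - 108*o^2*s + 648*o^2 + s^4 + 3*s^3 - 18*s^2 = (-6*o + s)*(6*o + s)*(s - 3)*(s + 6)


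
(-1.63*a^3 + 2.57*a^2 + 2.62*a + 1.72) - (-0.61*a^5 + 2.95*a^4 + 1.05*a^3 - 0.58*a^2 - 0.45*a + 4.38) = 0.61*a^5 - 2.95*a^4 - 2.68*a^3 + 3.15*a^2 + 3.07*a - 2.66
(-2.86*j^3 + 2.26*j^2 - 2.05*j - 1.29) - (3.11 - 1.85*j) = -2.86*j^3 + 2.26*j^2 - 0.2*j - 4.4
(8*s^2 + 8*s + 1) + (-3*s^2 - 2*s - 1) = 5*s^2 + 6*s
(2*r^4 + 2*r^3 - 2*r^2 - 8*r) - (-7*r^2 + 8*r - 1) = 2*r^4 + 2*r^3 + 5*r^2 - 16*r + 1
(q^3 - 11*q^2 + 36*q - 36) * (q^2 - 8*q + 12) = q^5 - 19*q^4 + 136*q^3 - 456*q^2 + 720*q - 432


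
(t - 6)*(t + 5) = t^2 - t - 30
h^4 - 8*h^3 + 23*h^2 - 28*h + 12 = (h - 3)*(h - 2)^2*(h - 1)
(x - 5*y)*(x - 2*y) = x^2 - 7*x*y + 10*y^2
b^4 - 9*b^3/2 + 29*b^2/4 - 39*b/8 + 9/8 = (b - 3/2)^2*(b - 1)*(b - 1/2)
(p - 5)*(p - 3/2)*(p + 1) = p^3 - 11*p^2/2 + p + 15/2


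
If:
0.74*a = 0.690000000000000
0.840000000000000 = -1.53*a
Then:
No Solution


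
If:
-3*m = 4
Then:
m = -4/3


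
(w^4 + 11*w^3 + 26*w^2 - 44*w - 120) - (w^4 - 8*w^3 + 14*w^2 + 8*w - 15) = 19*w^3 + 12*w^2 - 52*w - 105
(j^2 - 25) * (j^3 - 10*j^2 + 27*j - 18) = j^5 - 10*j^4 + 2*j^3 + 232*j^2 - 675*j + 450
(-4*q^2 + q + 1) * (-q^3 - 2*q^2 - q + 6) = 4*q^5 + 7*q^4 + q^3 - 27*q^2 + 5*q + 6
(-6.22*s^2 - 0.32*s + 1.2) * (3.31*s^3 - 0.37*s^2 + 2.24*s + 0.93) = -20.5882*s^5 + 1.2422*s^4 - 9.8424*s^3 - 6.9454*s^2 + 2.3904*s + 1.116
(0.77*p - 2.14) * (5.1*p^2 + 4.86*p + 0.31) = 3.927*p^3 - 7.1718*p^2 - 10.1617*p - 0.6634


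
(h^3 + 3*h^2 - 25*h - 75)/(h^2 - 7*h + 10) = (h^2 + 8*h + 15)/(h - 2)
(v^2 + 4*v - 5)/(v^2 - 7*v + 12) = (v^2 + 4*v - 5)/(v^2 - 7*v + 12)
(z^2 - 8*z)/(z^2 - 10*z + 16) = z/(z - 2)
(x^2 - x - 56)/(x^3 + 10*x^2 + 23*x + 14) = (x - 8)/(x^2 + 3*x + 2)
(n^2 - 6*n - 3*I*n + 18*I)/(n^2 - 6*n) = (n - 3*I)/n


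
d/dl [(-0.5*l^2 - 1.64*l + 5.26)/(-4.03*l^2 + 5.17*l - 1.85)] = (-9.1942*l^2 + 44.2456*l - 24.1602)/(16.2409*l^4 - 41.6702*l^3 + 41.6399*l^2 - 19.129*l + 3.4225)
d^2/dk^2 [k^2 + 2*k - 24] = 2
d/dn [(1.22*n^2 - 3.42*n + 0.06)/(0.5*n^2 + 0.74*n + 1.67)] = (2.6128*n^2 + 4.0148*n - 5.7558)/(0.25*n^4 + 0.74*n^3 + 2.2176*n^2 + 2.4716*n + 2.7889)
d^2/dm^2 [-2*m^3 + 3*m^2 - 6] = 6 - 12*m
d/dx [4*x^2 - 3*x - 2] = 8*x - 3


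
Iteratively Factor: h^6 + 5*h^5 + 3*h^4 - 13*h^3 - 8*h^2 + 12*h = (h - 1)*(h^5 + 6*h^4 + 9*h^3 - 4*h^2 - 12*h) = h*(h - 1)*(h^4 + 6*h^3 + 9*h^2 - 4*h - 12) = h*(h - 1)*(h + 2)*(h^3 + 4*h^2 + h - 6) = h*(h - 1)^2*(h + 2)*(h^2 + 5*h + 6) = h*(h - 1)^2*(h + 2)^2*(h + 3)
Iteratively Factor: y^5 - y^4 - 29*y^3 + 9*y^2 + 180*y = (y + 4)*(y^4 - 5*y^3 - 9*y^2 + 45*y) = (y + 3)*(y + 4)*(y^3 - 8*y^2 + 15*y) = (y - 3)*(y + 3)*(y + 4)*(y^2 - 5*y) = (y - 5)*(y - 3)*(y + 3)*(y + 4)*(y)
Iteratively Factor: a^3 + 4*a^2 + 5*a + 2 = (a + 2)*(a^2 + 2*a + 1) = (a + 1)*(a + 2)*(a + 1)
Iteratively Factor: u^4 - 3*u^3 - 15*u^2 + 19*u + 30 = (u + 3)*(u^3 - 6*u^2 + 3*u + 10) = (u - 2)*(u + 3)*(u^2 - 4*u - 5) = (u - 5)*(u - 2)*(u + 3)*(u + 1)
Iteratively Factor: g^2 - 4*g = (g)*(g - 4)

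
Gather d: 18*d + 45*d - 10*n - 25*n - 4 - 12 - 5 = 63*d - 35*n - 21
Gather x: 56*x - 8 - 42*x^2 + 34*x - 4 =-42*x^2 + 90*x - 12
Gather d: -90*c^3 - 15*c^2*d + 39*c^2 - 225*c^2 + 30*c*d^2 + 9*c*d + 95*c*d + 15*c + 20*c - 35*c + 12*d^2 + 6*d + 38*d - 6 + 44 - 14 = -90*c^3 - 186*c^2 + d^2*(30*c + 12) + d*(-15*c^2 + 104*c + 44) + 24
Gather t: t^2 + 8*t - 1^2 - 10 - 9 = t^2 + 8*t - 20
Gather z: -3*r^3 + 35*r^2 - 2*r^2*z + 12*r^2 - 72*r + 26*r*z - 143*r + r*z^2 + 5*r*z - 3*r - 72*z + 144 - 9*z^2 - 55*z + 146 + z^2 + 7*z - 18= -3*r^3 + 47*r^2 - 218*r + z^2*(r - 8) + z*(-2*r^2 + 31*r - 120) + 272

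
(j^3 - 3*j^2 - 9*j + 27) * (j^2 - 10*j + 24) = j^5 - 13*j^4 + 45*j^3 + 45*j^2 - 486*j + 648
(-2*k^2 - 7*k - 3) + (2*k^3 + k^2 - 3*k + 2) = 2*k^3 - k^2 - 10*k - 1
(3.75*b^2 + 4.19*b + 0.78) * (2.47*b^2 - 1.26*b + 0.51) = 9.2625*b^4 + 5.6243*b^3 - 1.4403*b^2 + 1.1541*b + 0.3978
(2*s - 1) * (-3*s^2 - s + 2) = -6*s^3 + s^2 + 5*s - 2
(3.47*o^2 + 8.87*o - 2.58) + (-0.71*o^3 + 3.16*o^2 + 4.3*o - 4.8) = -0.71*o^3 + 6.63*o^2 + 13.17*o - 7.38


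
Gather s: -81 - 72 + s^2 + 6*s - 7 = s^2 + 6*s - 160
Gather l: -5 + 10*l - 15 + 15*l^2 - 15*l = 15*l^2 - 5*l - 20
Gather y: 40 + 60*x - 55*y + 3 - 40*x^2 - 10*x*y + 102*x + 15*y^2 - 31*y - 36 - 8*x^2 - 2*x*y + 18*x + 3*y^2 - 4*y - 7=-48*x^2 + 180*x + 18*y^2 + y*(-12*x - 90)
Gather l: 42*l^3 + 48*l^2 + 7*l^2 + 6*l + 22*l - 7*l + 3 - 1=42*l^3 + 55*l^2 + 21*l + 2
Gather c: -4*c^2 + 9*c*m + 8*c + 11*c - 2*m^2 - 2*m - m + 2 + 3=-4*c^2 + c*(9*m + 19) - 2*m^2 - 3*m + 5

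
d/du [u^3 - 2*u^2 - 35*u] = 3*u^2 - 4*u - 35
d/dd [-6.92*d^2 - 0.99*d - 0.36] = -13.84*d - 0.99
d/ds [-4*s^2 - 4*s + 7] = -8*s - 4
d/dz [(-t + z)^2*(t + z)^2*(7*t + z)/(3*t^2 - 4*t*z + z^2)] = (31*t^4 - 36*t^3*z - 66*t^2*z^2 + 4*t*z^3 + 3*z^4)/(9*t^2 - 6*t*z + z^2)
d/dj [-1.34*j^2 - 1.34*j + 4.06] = -2.68*j - 1.34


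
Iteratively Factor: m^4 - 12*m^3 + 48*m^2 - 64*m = (m - 4)*(m^3 - 8*m^2 + 16*m) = (m - 4)^2*(m^2 - 4*m) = (m - 4)^3*(m)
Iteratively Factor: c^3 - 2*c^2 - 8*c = (c - 4)*(c^2 + 2*c) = c*(c - 4)*(c + 2)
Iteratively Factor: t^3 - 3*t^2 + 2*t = (t - 1)*(t^2 - 2*t) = (t - 2)*(t - 1)*(t)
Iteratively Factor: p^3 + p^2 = (p)*(p^2 + p) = p^2*(p + 1)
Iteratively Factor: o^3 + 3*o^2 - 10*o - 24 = (o + 2)*(o^2 + o - 12) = (o - 3)*(o + 2)*(o + 4)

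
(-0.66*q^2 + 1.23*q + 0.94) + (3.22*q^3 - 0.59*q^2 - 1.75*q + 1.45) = 3.22*q^3 - 1.25*q^2 - 0.52*q + 2.39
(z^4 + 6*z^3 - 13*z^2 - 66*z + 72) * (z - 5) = z^5 + z^4 - 43*z^3 - z^2 + 402*z - 360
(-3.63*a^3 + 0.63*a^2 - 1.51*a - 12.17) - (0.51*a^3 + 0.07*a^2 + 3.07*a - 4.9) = -4.14*a^3 + 0.56*a^2 - 4.58*a - 7.27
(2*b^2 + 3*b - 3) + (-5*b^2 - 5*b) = -3*b^2 - 2*b - 3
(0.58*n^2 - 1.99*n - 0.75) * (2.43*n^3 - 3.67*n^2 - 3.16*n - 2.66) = 1.4094*n^5 - 6.9643*n^4 + 3.648*n^3 + 7.4981*n^2 + 7.6634*n + 1.995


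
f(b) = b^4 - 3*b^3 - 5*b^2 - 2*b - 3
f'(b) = 4*b^3 - 9*b^2 - 10*b - 2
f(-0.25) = -2.76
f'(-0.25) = -0.12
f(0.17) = -3.50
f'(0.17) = -3.94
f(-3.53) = 228.99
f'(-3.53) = -254.80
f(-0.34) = -2.77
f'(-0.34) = 0.20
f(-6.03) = 1807.14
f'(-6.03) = -1145.97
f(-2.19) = 31.91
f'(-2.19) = -65.28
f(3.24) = -53.81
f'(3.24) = 7.17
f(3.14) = -54.24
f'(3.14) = 1.70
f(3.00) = -54.00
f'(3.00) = -5.00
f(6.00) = 453.00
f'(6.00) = 478.00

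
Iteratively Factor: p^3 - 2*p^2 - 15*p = (p + 3)*(p^2 - 5*p) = (p - 5)*(p + 3)*(p)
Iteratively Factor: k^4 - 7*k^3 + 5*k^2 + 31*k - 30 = (k - 5)*(k^3 - 2*k^2 - 5*k + 6) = (k - 5)*(k - 1)*(k^2 - k - 6) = (k - 5)*(k - 3)*(k - 1)*(k + 2)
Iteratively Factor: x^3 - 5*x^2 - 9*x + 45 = (x + 3)*(x^2 - 8*x + 15) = (x - 5)*(x + 3)*(x - 3)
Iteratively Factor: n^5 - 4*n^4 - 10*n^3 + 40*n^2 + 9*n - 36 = (n - 4)*(n^4 - 10*n^2 + 9) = (n - 4)*(n - 1)*(n^3 + n^2 - 9*n - 9) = (n - 4)*(n - 1)*(n + 1)*(n^2 - 9) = (n - 4)*(n - 1)*(n + 1)*(n + 3)*(n - 3)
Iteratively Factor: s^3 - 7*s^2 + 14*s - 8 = (s - 1)*(s^2 - 6*s + 8) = (s - 4)*(s - 1)*(s - 2)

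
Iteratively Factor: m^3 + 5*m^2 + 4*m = (m)*(m^2 + 5*m + 4) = m*(m + 4)*(m + 1)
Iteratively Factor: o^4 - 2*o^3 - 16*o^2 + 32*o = (o - 2)*(o^3 - 16*o) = o*(o - 2)*(o^2 - 16) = o*(o - 4)*(o - 2)*(o + 4)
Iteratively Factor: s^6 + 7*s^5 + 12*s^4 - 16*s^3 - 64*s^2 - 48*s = (s)*(s^5 + 7*s^4 + 12*s^3 - 16*s^2 - 64*s - 48) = s*(s + 2)*(s^4 + 5*s^3 + 2*s^2 - 20*s - 24) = s*(s + 2)^2*(s^3 + 3*s^2 - 4*s - 12) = s*(s - 2)*(s + 2)^2*(s^2 + 5*s + 6) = s*(s - 2)*(s + 2)^2*(s + 3)*(s + 2)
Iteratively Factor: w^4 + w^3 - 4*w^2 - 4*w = (w + 1)*(w^3 - 4*w) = w*(w + 1)*(w^2 - 4) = w*(w - 2)*(w + 1)*(w + 2)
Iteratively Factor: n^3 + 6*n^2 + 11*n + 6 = (n + 2)*(n^2 + 4*n + 3) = (n + 1)*(n + 2)*(n + 3)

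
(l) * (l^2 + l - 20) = l^3 + l^2 - 20*l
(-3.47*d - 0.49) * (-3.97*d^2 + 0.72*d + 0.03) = 13.7759*d^3 - 0.5531*d^2 - 0.4569*d - 0.0147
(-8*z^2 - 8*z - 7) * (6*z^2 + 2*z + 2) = -48*z^4 - 64*z^3 - 74*z^2 - 30*z - 14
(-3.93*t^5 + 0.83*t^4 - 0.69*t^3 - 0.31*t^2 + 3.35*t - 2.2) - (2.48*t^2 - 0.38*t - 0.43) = -3.93*t^5 + 0.83*t^4 - 0.69*t^3 - 2.79*t^2 + 3.73*t - 1.77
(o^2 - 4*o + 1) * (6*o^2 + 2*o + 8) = 6*o^4 - 22*o^3 + 6*o^2 - 30*o + 8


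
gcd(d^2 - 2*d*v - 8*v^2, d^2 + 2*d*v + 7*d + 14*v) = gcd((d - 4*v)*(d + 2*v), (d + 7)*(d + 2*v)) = d + 2*v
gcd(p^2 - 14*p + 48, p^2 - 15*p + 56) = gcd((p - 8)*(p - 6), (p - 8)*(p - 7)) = p - 8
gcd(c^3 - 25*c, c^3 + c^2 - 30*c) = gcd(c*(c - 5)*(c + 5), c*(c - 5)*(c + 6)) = c^2 - 5*c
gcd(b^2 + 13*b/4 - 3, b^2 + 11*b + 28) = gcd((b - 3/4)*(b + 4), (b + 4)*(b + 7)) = b + 4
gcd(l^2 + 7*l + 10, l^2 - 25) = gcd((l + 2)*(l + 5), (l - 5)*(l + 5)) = l + 5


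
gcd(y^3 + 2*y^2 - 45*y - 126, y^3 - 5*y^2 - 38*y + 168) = y^2 - y - 42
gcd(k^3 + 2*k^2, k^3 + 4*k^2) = k^2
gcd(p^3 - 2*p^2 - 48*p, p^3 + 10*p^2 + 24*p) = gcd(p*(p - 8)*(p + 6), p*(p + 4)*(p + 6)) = p^2 + 6*p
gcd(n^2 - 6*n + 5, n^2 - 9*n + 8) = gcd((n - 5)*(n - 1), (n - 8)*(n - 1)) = n - 1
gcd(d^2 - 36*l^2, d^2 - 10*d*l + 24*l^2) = d - 6*l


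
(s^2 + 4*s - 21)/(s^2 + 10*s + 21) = (s - 3)/(s + 3)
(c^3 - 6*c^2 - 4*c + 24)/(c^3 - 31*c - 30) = (c^2 - 4)/(c^2 + 6*c + 5)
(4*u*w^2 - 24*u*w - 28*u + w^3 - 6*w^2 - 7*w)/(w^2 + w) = 4*u - 28*u/w + w - 7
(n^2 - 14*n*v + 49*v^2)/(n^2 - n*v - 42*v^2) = (n - 7*v)/(n + 6*v)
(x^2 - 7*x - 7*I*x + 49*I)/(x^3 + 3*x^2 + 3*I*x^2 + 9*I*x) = (x^2 - 7*x*(1 + I) + 49*I)/(x*(x^2 + 3*x*(1 + I) + 9*I))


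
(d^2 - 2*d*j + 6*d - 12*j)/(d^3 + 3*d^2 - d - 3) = (d^2 - 2*d*j + 6*d - 12*j)/(d^3 + 3*d^2 - d - 3)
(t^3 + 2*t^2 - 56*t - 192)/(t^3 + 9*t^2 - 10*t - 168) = (t^2 - 4*t - 32)/(t^2 + 3*t - 28)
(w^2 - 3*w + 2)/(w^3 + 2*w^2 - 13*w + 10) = 1/(w + 5)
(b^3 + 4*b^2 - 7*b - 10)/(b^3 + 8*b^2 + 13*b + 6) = (b^2 + 3*b - 10)/(b^2 + 7*b + 6)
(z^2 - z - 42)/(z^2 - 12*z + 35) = (z + 6)/(z - 5)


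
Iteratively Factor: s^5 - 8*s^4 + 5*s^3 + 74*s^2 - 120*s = (s - 5)*(s^4 - 3*s^3 - 10*s^2 + 24*s) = (s - 5)*(s - 2)*(s^3 - s^2 - 12*s) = (s - 5)*(s - 4)*(s - 2)*(s^2 + 3*s) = (s - 5)*(s - 4)*(s - 2)*(s + 3)*(s)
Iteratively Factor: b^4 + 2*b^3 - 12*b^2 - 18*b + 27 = (b + 3)*(b^3 - b^2 - 9*b + 9) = (b - 1)*(b + 3)*(b^2 - 9) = (b - 1)*(b + 3)^2*(b - 3)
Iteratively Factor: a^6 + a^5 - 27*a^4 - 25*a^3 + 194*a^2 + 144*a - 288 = (a - 1)*(a^5 + 2*a^4 - 25*a^3 - 50*a^2 + 144*a + 288) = (a - 4)*(a - 1)*(a^4 + 6*a^3 - a^2 - 54*a - 72) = (a - 4)*(a - 3)*(a - 1)*(a^3 + 9*a^2 + 26*a + 24) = (a - 4)*(a - 3)*(a - 1)*(a + 3)*(a^2 + 6*a + 8) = (a - 4)*(a - 3)*(a - 1)*(a + 2)*(a + 3)*(a + 4)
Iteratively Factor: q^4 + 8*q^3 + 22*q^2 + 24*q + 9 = (q + 3)*(q^3 + 5*q^2 + 7*q + 3) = (q + 1)*(q + 3)*(q^2 + 4*q + 3) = (q + 1)*(q + 3)^2*(q + 1)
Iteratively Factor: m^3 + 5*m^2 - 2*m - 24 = (m - 2)*(m^2 + 7*m + 12) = (m - 2)*(m + 3)*(m + 4)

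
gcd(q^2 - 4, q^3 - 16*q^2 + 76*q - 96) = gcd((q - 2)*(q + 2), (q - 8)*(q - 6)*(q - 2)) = q - 2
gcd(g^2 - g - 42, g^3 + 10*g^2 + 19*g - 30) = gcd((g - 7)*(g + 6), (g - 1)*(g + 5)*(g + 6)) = g + 6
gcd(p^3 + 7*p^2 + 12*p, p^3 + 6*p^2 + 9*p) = p^2 + 3*p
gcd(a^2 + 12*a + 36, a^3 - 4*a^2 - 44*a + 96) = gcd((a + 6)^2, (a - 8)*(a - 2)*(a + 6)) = a + 6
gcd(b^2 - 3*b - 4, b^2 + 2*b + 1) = b + 1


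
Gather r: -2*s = -2*s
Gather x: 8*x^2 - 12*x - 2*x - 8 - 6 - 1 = 8*x^2 - 14*x - 15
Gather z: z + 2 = z + 2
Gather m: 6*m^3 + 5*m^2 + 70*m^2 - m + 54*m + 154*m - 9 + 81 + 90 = 6*m^3 + 75*m^2 + 207*m + 162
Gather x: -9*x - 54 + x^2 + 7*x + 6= x^2 - 2*x - 48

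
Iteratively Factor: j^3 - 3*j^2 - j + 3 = (j - 1)*(j^2 - 2*j - 3) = (j - 1)*(j + 1)*(j - 3)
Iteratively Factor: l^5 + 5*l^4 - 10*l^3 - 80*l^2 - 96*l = (l + 2)*(l^4 + 3*l^3 - 16*l^2 - 48*l) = (l + 2)*(l + 3)*(l^3 - 16*l) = (l + 2)*(l + 3)*(l + 4)*(l^2 - 4*l) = (l - 4)*(l + 2)*(l + 3)*(l + 4)*(l)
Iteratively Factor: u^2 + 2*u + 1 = (u + 1)*(u + 1)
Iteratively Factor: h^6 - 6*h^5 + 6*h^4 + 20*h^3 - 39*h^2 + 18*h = (h - 3)*(h^5 - 3*h^4 - 3*h^3 + 11*h^2 - 6*h) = (h - 3)^2*(h^4 - 3*h^2 + 2*h) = (h - 3)^2*(h - 1)*(h^3 + h^2 - 2*h) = h*(h - 3)^2*(h - 1)*(h^2 + h - 2) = h*(h - 3)^2*(h - 1)^2*(h + 2)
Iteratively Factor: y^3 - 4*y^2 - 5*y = (y)*(y^2 - 4*y - 5) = y*(y - 5)*(y + 1)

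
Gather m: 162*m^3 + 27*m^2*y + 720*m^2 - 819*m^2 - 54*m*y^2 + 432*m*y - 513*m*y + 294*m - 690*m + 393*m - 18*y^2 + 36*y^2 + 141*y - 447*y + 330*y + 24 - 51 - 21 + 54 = 162*m^3 + m^2*(27*y - 99) + m*(-54*y^2 - 81*y - 3) + 18*y^2 + 24*y + 6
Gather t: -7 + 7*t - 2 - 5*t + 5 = 2*t - 4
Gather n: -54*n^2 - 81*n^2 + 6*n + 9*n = -135*n^2 + 15*n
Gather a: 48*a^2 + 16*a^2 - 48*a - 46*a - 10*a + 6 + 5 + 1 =64*a^2 - 104*a + 12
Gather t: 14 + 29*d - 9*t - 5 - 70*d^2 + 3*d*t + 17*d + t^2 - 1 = -70*d^2 + 46*d + t^2 + t*(3*d - 9) + 8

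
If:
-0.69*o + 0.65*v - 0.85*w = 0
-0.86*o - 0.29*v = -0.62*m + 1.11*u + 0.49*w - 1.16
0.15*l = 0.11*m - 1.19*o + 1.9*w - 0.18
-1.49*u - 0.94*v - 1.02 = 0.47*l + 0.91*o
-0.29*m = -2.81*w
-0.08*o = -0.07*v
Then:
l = -7.05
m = 0.53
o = 0.87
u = 0.38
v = 1.00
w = 0.05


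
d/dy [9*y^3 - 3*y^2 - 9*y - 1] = 27*y^2 - 6*y - 9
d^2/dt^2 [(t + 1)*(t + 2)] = 2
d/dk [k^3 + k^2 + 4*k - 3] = 3*k^2 + 2*k + 4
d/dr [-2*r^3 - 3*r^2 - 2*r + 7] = -6*r^2 - 6*r - 2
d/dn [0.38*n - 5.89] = 0.380000000000000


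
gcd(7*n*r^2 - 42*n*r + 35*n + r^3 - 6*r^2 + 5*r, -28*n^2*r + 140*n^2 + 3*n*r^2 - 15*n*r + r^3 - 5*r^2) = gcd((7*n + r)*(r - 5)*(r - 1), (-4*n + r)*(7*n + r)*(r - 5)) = 7*n*r - 35*n + r^2 - 5*r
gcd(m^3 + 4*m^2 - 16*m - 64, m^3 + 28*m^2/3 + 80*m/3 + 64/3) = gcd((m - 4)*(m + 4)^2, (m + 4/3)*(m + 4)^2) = m^2 + 8*m + 16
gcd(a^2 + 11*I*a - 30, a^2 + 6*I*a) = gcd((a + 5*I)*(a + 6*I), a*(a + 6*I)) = a + 6*I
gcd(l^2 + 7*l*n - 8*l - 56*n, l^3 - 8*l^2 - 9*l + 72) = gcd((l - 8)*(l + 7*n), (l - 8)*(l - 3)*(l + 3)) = l - 8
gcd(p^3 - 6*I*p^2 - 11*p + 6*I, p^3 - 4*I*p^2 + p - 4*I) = p - I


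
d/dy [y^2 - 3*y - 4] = 2*y - 3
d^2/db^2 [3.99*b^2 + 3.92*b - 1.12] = 7.98000000000000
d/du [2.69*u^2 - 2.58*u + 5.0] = 5.38*u - 2.58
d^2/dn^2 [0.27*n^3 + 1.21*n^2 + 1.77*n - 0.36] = 1.62*n + 2.42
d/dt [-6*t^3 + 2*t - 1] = 2 - 18*t^2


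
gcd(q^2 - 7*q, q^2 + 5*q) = q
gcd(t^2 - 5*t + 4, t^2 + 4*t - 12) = 1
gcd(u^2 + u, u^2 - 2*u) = u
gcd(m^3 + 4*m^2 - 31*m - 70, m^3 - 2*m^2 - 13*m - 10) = m^2 - 3*m - 10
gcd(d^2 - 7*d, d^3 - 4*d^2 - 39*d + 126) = d - 7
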